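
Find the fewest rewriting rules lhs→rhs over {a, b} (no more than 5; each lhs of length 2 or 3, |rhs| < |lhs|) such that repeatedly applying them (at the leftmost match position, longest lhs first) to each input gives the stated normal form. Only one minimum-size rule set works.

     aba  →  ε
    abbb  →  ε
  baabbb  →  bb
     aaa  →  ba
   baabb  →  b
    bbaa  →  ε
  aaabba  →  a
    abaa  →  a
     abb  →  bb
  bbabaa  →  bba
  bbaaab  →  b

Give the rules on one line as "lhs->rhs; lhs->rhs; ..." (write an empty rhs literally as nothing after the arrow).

aa->b; ab->b; aba->; bbb->

  | aba => ε
  | abbb => bbb => ε
  | baabbb => bbbbb => bb
  | aaa => ba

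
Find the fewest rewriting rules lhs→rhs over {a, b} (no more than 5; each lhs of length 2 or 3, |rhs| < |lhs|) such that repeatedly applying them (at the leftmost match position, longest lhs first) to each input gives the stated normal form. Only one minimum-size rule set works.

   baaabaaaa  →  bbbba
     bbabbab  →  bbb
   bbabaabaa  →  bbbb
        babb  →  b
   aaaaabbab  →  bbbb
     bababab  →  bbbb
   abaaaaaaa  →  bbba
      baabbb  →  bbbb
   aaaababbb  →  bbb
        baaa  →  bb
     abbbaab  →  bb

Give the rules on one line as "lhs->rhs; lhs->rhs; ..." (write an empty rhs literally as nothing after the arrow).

  | baaabaaaa => bbbaaaa => bbbba
  | bbabbab => bbab => bbb
  | bbabaabaa => bbbaabaa => bbbbaa => bbbb
  | babb => b

aa->; aaa->b; ab->b; abb->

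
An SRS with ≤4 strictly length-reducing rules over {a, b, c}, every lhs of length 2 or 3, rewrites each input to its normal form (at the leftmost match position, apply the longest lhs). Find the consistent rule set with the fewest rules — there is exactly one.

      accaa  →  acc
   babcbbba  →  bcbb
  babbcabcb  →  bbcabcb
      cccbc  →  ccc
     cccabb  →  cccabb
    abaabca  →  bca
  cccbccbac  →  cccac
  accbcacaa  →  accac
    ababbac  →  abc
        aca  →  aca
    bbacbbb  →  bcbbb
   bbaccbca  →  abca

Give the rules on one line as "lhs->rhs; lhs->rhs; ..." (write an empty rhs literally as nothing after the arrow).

  | accaa => acc
  | babcbbba => bcbbba => bcbb
  | babbcabcb => bbcabcb
  | cccbc => ccc

aa->; ba->; bcc->a; ccb->c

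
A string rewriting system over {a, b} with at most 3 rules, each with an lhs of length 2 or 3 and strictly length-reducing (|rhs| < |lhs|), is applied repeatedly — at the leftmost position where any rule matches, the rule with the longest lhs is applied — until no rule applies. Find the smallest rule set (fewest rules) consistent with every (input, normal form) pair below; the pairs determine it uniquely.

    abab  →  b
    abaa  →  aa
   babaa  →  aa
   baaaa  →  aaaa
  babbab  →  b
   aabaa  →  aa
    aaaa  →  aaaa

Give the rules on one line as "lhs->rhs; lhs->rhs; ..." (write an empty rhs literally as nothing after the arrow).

  | abab => bab => ab => b
  | abaa => baa => aa
  | babaa => abaa => baa => aa
  | baaaa => aaaa

ab->b; ba->a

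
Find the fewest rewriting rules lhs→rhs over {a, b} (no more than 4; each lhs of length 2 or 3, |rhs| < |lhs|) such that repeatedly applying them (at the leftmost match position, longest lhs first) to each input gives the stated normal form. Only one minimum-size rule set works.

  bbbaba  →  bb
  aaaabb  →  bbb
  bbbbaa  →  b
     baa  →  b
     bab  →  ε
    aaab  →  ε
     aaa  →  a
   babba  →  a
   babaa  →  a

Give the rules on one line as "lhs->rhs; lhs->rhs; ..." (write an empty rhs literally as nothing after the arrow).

  | bbbaba => bbaba => baba => aba => bb
  | aaaabb => baabb => aabb => bbb
  | bbbbaa => bbbaa => bbaa => baa => aa => b
  | baa => aa => b

aa->b; ab->; aba->bb; ba->a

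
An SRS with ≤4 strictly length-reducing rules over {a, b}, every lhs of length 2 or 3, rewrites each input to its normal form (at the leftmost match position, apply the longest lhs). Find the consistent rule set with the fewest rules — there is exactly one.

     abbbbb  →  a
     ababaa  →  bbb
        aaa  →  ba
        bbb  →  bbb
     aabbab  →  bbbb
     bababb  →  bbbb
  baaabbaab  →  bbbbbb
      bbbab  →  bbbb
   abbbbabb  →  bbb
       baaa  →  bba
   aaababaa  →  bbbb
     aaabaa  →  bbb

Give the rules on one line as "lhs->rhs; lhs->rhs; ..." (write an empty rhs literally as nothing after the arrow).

  | abbbbb => abbbb => abbb => abb => ab => a
  | ababaa => aabaa => bbaa => bbb
  | aaa => ba
  | bbb

aa->b; ab->a; bab->bb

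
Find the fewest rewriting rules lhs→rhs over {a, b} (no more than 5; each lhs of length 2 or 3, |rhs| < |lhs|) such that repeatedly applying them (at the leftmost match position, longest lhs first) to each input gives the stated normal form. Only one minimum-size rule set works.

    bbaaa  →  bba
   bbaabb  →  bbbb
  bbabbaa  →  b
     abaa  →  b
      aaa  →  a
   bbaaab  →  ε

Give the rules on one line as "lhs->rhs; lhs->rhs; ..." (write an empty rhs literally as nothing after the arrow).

aa->; ab->; aba->ba; bab->ab

  | bbaaa => bba
  | bbaabb => bbbb
  | bbabbaa => babbaa => abbaa => baa => b
  | abaa => baa => b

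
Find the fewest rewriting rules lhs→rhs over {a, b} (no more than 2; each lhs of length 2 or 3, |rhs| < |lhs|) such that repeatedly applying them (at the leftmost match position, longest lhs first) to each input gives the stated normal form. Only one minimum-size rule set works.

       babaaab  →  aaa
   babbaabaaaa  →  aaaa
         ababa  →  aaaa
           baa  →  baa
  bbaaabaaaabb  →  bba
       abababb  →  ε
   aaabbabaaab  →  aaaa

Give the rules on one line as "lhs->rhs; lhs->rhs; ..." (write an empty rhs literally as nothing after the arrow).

aab->; bab->aa

  | babaaab => aaaaab => aaa
  | babbaabaaaa => aabaabaaaa => aabaaaa => aaaa
  | ababa => aaaa
  | baa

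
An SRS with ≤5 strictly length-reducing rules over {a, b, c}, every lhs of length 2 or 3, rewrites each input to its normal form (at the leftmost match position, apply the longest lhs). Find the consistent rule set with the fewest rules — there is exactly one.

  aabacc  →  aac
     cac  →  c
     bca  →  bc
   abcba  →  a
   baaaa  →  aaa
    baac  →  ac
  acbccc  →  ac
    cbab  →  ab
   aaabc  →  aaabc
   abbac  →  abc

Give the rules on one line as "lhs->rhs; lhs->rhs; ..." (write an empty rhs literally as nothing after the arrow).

ba->; ca->c; cb->; cc->c

  | aabacc => aacc => aac
  | cac => cc => c
  | bca => bc
  | abcba => aba => a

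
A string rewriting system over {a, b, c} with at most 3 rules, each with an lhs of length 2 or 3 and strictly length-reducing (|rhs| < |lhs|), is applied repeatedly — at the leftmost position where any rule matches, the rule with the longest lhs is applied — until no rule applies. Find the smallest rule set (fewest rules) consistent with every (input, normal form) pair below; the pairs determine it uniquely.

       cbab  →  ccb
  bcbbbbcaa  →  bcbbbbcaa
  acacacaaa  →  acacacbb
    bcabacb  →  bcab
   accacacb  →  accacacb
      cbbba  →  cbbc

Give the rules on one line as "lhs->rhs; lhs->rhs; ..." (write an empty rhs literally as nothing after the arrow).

aaa->bb; ba->c; bac->

  | cbab => ccb
  | bcbbbbcaa
  | acacacaaa => acacacbb
  | bcabacb => bcab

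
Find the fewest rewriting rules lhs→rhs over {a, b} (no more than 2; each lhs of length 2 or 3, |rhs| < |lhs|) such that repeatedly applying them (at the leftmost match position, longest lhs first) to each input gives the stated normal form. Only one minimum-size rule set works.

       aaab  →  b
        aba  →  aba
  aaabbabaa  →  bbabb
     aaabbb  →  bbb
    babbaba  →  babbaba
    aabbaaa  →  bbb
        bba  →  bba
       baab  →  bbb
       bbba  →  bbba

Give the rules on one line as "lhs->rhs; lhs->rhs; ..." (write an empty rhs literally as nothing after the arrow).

  | aaab => b
  | aba
  | aaabbabaa => bbabaa => bbabb
  | aaabbb => bbb

aa->b; aaa->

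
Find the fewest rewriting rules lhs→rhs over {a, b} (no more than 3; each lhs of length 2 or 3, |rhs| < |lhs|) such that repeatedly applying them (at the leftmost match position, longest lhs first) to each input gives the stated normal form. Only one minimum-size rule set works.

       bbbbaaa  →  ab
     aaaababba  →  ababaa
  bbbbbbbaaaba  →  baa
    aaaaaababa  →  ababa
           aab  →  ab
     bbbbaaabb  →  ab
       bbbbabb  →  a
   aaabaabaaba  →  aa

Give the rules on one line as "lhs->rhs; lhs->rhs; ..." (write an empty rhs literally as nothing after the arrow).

aaa->ab; aab->ab; bb->

  | bbbbaaa => bbaaa => aaa => ab
  | aaaababba => abababba => ababaa
  | bbbbbbbaaaba => bbbbbaaaba => bbbaaaba => baaaba => babba => baa
  | aaaaaababa => abaaababa => ababbaba => abaaba => ababa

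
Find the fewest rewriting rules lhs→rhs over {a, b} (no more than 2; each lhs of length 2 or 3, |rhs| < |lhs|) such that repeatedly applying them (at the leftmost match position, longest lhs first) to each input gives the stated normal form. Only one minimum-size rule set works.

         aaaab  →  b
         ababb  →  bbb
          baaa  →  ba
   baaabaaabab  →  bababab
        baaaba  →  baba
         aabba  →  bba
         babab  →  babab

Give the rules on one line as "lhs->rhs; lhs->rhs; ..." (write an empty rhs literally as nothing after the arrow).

  | aaaab => aab => b
  | ababb => abbb => bbb
  | baaa => ba
  | baaabaaabab => babaaabab => bababab

aa->; abb->bb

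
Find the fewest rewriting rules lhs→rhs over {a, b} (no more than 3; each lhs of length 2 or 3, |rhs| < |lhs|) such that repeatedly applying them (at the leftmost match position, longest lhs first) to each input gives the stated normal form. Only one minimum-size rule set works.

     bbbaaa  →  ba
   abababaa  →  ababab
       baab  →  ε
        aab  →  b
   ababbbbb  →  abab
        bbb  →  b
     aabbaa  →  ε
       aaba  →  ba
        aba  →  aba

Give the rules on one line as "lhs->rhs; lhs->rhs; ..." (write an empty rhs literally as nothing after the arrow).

  | bbbaaa => baaa => ba
  | abababaa => ababab
  | baab => bb => ε
  | aab => b

aa->; bb->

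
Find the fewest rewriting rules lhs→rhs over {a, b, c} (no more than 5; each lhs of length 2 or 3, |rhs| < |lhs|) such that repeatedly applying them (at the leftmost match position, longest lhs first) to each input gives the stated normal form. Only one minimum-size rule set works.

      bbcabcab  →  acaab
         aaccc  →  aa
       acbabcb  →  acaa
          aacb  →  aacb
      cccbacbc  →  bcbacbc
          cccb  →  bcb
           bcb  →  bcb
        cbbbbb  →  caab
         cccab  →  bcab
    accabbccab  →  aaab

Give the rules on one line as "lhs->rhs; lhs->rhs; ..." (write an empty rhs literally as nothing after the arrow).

abc->bb; baa->ac; bb->a; cc->b

  | bbcabcab => acabcab => acbbab => acaab
  | aaccc => aabc => abb => aa
  | acbabcb => acbbbb => acabb => acaa
  | aacb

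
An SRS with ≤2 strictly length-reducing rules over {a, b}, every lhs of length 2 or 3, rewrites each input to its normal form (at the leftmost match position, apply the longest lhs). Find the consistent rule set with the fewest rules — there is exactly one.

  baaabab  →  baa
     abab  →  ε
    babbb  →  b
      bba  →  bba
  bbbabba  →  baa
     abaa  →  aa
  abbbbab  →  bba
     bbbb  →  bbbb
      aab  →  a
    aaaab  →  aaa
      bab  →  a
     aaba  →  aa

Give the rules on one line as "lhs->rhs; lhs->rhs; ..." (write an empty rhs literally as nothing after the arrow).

  | baaabab => baaab => baa
  | abab => ab => ε
  | babbb => abb => b
  | bba

ab->; bab->a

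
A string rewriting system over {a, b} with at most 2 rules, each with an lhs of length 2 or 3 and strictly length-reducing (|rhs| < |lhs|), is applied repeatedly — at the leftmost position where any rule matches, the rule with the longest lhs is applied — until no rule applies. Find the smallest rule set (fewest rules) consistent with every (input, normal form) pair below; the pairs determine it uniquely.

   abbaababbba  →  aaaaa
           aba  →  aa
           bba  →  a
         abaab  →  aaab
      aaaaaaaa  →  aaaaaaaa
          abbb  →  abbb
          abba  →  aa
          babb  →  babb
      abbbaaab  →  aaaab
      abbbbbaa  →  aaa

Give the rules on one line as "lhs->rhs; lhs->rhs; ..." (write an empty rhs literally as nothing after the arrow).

  | abbaababbba => aaababbba => aaaabbba => aaaaba => aaaaa
  | aba => aa
  | bba => a
  | abaab => aaab

aba->aa; bba->a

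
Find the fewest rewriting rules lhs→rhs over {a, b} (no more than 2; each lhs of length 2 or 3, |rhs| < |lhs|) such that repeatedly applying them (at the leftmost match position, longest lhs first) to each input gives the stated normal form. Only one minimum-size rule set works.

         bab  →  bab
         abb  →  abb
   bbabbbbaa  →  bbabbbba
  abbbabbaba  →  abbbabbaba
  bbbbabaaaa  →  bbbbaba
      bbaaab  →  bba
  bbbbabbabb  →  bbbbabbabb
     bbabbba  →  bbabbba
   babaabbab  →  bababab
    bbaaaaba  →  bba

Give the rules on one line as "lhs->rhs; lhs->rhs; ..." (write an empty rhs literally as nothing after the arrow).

  | bab
  | abb
  | bbabbbbaa => bbabbbba
  | abbbabbaba

aa->a; aab->a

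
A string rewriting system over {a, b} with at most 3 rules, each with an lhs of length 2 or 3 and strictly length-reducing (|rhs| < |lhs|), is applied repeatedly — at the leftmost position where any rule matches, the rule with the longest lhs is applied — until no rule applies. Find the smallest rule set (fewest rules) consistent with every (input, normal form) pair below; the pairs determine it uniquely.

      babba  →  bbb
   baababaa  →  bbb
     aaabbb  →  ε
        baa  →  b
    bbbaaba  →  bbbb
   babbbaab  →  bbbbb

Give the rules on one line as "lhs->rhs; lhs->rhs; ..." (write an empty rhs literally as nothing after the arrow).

  | babba => bbba => bbb
  | baababaa => bababaa => bbabaa => bbbaa => bbba => bbb
  | aaabbb => aabb => ab => ε
  | baa => ba => b

ab->; ba->b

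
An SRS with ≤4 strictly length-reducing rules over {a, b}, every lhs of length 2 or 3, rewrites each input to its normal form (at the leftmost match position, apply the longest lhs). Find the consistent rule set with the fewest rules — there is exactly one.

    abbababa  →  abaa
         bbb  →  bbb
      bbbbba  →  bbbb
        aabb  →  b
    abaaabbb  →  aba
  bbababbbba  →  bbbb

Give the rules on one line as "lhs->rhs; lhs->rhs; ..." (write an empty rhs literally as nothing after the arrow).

aab->; abb->; bab->ba; bba->b

  | abbababa => ababa => abaa
  | bbb
  | bbbbba => bbbb
  | aabb => b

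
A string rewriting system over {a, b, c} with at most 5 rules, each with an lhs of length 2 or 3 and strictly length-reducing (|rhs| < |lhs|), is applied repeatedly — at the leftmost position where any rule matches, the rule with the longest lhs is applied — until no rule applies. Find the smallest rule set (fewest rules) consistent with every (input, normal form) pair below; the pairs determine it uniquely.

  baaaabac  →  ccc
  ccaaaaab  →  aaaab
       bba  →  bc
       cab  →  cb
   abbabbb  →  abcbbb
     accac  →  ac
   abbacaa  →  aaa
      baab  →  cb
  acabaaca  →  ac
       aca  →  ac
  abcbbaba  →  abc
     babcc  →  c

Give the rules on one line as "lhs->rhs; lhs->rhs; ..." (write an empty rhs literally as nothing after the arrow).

ba->c; bcc->; ca->c; cca->

  | baaaabac => caaabac => caabac => cabac => cbac => ccc
  | ccaaaaab => aaaab
  | bba => bc
  | cab => cb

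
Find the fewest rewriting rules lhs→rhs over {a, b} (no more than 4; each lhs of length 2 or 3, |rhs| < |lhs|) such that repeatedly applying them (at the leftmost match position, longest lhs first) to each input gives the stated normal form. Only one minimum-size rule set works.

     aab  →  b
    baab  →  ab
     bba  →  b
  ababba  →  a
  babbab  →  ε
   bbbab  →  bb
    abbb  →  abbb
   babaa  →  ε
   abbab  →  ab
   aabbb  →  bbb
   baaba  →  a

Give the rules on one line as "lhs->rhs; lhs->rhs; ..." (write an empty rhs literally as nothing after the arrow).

  | aab => b
  | baab => ab
  | bba => b
  | ababba => aba => a

aa->; ba->; bab->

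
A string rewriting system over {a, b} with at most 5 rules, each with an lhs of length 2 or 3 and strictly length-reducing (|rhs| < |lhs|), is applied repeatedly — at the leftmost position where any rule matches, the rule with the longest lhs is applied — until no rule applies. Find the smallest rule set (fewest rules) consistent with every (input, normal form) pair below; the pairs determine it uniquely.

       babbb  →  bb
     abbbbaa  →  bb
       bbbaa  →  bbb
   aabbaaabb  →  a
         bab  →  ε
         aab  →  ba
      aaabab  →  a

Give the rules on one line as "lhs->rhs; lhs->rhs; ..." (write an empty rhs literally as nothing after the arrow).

aab->ba; abb->; bab->; bba->bb

  | babbb => bb
  | abbbbaa => bbaa => bba => bb
  | bbbaa => bbba => bbb
  | aabbaaabb => babaaabb => aaabb => abab => a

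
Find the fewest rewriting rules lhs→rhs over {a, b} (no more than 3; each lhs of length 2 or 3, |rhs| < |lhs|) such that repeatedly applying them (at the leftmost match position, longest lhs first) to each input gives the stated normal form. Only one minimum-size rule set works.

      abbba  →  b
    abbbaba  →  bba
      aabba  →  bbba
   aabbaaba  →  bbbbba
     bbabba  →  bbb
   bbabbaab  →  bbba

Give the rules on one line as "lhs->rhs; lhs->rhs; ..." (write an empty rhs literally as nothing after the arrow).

aa->b; ab->a

  | abbba => abba => aba => aa => b
  | abbbaba => abbaba => ababa => aaba => bba
  | aabba => bbba
  | aabbaaba => bbbaaba => bbbbba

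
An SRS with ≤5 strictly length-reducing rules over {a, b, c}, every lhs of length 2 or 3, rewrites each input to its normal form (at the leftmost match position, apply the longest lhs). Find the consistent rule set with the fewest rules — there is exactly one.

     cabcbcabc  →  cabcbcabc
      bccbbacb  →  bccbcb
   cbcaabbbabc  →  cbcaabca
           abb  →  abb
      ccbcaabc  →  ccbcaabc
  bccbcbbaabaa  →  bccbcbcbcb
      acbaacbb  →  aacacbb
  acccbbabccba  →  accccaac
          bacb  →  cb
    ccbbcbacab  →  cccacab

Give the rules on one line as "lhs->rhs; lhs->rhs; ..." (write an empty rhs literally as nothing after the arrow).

ba->; baa->cb; bbc->ca; cba->ac

  | cabcbcabc
  | bccbbacb => bccbcb
  | cbcaabbbabc => cbcaabbbc => cbcaabca
  | abb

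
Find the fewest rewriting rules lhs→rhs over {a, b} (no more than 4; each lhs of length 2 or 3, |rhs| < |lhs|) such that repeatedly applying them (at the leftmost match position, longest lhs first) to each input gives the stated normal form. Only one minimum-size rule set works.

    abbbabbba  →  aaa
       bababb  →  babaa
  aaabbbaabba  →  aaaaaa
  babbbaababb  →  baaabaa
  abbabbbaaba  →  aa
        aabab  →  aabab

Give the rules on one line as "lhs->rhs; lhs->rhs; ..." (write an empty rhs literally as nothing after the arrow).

bb->a; bba->bb; bbb->

  | abbbabbba => aabbba => aaa
  | bababb => babaa
  | aaabbbaabba => aaaaabba => aaaaabb => aaaaaa
  | babbbaababb => baaababb => baaabaa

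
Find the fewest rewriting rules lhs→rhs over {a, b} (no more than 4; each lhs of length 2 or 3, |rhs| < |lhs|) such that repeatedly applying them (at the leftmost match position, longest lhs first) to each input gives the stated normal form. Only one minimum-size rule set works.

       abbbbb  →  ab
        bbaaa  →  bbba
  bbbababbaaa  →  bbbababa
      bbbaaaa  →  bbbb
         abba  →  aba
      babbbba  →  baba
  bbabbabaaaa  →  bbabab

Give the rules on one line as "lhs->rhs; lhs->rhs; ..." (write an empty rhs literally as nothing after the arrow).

  | abbbbb => abbbb => abbb => abb => ab
  | bbaaa => bbba
  | bbbababbaaa => bbbababaaa => bbbababba => bbbababa
  | bbbaaaa => bbbbaa => bbbb

aa->; aaa->ba; abb->ab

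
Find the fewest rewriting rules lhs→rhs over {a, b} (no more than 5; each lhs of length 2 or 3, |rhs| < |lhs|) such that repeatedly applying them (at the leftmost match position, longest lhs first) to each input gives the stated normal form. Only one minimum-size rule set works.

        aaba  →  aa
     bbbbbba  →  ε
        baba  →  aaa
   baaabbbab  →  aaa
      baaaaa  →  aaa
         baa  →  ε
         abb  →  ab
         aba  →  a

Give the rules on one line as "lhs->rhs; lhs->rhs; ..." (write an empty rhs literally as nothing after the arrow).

ba->; baa->; bab->aa; bb->b

  | aaba => aa
  | bbbbbba => bbbbba => bbbba => bbba => bba => ba => ε
  | baba => aaa
  | baaabbbab => abbbab => abbab => abab => aaa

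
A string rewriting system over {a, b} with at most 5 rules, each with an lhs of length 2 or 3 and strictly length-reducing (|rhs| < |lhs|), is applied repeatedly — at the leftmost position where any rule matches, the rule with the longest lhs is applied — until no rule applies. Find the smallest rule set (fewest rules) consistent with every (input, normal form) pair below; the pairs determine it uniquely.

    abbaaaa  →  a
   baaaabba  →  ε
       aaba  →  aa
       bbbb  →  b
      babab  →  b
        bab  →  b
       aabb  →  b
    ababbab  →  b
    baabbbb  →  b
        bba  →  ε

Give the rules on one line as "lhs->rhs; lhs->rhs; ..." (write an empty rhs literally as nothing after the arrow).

  | abbaaaa => bbaaaa => baaaa => aaa => a
  | baaaabba => aaabba => abba => bba => ba => ε
  | aaba => aa
  | bbbb => bbb => bb => b

aaa->a; abb->bb; ba->; bb->b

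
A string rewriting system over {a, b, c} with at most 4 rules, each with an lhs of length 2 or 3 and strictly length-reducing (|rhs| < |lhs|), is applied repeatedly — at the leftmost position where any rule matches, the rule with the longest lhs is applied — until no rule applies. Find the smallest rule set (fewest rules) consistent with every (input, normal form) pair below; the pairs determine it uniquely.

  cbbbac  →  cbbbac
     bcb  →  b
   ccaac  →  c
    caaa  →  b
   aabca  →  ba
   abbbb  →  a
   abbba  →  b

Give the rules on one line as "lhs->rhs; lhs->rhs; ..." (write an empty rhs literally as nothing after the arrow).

aa->b; ab->a; bc->; ca->

  | cbbbac
  | bcb => b
  | ccaac => cac => c
  | caaa => aa => b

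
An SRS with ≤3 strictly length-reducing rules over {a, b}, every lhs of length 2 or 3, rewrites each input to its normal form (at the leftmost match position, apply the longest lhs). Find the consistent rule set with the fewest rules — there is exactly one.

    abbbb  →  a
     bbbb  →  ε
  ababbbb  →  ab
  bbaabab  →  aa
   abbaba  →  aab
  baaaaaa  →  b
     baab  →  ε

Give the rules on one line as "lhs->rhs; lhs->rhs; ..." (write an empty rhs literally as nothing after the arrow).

  | abbbb => abb => a
  | bbbb => bb => ε
  | ababbbb => abbbbb => abbb => ab
  | bbaabab => aabab => aabb => aa

ba->b; bb->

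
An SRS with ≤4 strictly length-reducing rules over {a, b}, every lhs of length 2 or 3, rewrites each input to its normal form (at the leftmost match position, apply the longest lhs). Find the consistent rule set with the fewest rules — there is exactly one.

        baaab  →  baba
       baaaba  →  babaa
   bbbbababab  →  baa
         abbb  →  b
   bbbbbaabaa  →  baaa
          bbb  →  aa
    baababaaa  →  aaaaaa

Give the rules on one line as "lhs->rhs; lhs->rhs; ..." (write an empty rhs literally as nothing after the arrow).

aab->ba; abb->; bbb->aa

  | baaab => baba
  | baaaba => babaa
  | bbbbababab => aabababab => baababab => bbaabab => bbbaab => aaaab => aaba => baa
  | abbb => b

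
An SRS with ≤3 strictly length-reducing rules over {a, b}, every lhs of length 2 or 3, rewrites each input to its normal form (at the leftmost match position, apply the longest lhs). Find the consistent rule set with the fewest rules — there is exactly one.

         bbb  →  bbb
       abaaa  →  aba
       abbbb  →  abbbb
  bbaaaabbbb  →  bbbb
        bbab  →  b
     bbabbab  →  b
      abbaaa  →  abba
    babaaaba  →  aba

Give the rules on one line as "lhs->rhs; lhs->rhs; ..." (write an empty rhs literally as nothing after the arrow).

  | bbb
  | abaaa => abaa => aba
  | abbbb
  | bbaaaabbbb => bbaaabbbb => bbaabbbb => bbabbbb => bbbb

aa->a; bab->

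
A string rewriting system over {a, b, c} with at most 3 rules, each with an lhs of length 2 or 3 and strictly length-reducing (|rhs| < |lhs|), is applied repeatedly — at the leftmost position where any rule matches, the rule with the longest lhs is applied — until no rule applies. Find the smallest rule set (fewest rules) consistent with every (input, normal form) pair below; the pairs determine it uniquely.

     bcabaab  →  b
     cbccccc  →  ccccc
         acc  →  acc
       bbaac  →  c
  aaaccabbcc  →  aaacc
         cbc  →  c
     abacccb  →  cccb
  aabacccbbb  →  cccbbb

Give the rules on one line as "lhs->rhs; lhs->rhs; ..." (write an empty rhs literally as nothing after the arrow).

  | bcabaab => abaab => baab => ab => b
  | cbccccc => ccccc
  | acc
  | bbaac => bac => c

ab->b; ba->; bc->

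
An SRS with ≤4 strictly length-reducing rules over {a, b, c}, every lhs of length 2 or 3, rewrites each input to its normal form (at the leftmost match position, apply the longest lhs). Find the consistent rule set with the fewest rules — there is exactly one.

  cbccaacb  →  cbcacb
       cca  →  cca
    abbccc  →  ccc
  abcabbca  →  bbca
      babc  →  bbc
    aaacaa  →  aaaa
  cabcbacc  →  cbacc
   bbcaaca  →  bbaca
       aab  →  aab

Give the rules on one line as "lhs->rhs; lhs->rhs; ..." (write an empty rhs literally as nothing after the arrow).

  | cbccaacb => cbcacb
  | cca
  | abbccc => ccc
  | abcabbca => bcabbca => bbca

abb->; abc->bc; caa->a; cab->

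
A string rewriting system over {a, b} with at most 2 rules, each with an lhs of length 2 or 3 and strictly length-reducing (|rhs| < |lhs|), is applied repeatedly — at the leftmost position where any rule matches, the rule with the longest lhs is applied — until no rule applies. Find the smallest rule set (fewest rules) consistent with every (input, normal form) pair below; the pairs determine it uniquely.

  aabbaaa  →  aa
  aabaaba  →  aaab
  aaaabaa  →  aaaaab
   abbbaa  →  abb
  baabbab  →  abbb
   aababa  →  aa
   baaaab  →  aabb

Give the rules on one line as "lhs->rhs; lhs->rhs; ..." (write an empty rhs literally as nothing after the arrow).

  | aabbaaa => aababa => aaba => aa
  | aabaaba => aaabba => aaab
  | aaaabaa => aaaaab
  | abbbaa => abbab => abb

ba->; baa->ab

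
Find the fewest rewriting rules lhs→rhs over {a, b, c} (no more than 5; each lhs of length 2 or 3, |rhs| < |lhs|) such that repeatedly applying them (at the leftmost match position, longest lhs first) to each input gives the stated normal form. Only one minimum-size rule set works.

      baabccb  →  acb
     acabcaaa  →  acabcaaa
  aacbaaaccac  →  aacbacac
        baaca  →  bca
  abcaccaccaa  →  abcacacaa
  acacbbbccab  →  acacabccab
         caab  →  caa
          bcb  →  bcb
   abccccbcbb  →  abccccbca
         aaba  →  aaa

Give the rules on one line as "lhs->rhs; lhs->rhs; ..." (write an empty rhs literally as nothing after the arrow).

  | baabccb => bbccb => accb => acb
  | acabcaaa
  | aacbaaaccac => aacbaccac => aacbacac
  | baaca => bca

aab->aa; acc->ac; baa->b; bb->a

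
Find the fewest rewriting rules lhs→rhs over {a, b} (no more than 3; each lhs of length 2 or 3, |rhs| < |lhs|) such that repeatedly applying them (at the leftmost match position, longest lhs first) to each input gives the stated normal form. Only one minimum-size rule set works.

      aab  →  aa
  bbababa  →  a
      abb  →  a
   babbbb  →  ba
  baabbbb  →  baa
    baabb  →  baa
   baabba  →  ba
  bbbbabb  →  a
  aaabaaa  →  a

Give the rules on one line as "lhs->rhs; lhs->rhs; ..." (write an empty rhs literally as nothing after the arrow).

  | aab => aa
  | bbababa => aababa => abbba => abba => aba => bb => a
  | abb => ab => a
  | babbbb => babbb => babb => bab => ba

ab->a; aba->bb; bb->a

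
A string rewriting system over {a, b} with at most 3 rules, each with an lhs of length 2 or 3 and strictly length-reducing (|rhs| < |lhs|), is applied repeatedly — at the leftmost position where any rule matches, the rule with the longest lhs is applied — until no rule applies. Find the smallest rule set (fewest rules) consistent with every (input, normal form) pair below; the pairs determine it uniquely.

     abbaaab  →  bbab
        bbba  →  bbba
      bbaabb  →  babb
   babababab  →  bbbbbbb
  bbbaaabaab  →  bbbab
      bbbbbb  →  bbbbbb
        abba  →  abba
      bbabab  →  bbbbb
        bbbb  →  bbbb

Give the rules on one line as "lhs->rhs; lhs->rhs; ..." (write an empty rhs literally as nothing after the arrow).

aba->bb; baa->a

  | abbaaab => abaab => bbab
  | bbba
  | bbaabb => babb
  | babababab => bbbbabab => bbbbbbb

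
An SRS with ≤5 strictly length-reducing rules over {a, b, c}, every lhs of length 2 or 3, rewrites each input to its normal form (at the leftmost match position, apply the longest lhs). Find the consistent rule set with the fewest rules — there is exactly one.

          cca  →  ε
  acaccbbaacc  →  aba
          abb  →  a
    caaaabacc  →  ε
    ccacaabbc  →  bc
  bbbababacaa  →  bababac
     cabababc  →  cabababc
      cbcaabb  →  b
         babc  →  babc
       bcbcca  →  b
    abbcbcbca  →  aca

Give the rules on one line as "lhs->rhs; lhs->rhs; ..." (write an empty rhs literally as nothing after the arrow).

aa->; bb->; cb->; cc->a

  | cca => aa => ε
  | acaccbbaacc => acaabbaacc => acbbaacc => abaacc => abcc => aba
  | abb => a
  | caaaabacc => caabacc => cbacc => acc => aa => ε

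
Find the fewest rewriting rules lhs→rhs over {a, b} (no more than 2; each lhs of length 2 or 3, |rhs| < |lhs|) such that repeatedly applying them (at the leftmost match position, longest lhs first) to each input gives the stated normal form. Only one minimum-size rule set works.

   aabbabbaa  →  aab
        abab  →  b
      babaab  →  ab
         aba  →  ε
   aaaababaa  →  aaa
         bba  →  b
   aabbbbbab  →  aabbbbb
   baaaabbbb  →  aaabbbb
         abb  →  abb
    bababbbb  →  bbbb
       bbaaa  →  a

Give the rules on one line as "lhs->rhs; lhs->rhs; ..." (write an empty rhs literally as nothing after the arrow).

aba->; ba->

  | aabbabbaa => aabbbaa => aabba => aab
  | abab => b
  | babaab => baab => ab
  | aba => ε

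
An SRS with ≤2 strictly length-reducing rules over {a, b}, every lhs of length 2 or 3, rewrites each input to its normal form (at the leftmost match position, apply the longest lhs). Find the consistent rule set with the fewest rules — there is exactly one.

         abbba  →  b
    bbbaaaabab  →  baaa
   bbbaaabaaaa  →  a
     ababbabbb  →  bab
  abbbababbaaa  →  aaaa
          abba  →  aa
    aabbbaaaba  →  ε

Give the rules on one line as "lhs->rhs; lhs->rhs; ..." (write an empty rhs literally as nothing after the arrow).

  | abbba => aba => b
  | bbbaaaabab => baaaabab => baaabb => baaa
  | bbbaaabaaaa => baaabaaaa => baabaaa => babaa => bba => a
  | ababbabbb => bbbabbb => babbb => bab

aba->b; bb->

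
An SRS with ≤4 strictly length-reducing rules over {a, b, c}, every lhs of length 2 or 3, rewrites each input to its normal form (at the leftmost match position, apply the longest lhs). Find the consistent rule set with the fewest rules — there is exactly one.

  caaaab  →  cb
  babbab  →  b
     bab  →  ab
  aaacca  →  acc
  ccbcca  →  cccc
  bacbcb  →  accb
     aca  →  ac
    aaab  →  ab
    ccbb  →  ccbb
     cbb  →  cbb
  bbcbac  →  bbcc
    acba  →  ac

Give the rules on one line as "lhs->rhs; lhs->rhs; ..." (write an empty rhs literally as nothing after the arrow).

aa->; ba->a; ca->c; cbc->cc

  | caaaab => caaab => caab => cab => cb
  | babbab => abbab => abab => aab => b
  | bab => ab
  | aaacca => acca => acc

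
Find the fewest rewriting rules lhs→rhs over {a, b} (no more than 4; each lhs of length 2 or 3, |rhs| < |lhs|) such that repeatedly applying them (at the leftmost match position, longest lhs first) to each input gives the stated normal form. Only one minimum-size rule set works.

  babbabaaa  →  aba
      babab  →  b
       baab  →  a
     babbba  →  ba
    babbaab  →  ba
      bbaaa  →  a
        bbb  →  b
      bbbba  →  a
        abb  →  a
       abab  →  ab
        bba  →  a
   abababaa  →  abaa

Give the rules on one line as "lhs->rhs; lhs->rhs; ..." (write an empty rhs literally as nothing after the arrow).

  | babbabaaa => bbabaaa => abaaa => aba
  | babab => bab => b
  | baab => bba => a
  | babbba => bbba => ba

aaa->a; aab->ba; bab->b; bb->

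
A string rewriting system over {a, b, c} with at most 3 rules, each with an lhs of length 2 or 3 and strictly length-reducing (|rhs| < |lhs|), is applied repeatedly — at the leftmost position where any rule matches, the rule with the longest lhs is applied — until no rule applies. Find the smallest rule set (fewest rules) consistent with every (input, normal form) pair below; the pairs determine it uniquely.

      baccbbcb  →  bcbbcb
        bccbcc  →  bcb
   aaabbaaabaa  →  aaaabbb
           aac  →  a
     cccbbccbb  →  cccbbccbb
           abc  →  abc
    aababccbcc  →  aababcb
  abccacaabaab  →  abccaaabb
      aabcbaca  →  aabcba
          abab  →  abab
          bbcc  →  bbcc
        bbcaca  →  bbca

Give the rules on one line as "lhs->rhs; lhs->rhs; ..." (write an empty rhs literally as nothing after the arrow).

ac->; baa->ab; cbc->ba

  | baccbbcb => bcbbcb
  | bccbcc => bcbac => bcb
  | aaabbaaabaa => aaabababaa => aaababaab => aaabaabb => aaaabbb
  | aac => a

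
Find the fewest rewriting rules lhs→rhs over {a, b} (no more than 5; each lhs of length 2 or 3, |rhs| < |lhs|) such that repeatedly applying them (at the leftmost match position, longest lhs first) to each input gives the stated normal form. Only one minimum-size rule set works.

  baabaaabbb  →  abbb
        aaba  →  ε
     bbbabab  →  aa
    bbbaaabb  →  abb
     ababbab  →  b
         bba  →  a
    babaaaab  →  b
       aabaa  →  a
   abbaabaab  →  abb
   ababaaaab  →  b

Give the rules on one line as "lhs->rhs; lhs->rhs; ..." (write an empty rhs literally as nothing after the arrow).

  | baabaaabbb => baaabbb => abbb
  | aaba => aaa => ε
  | bbbabab => bbabab => babab => abab => aab => aa
  | bbbaaabb => bbabb => babb => abb

aaa->; aab->aa; ba->a; baa->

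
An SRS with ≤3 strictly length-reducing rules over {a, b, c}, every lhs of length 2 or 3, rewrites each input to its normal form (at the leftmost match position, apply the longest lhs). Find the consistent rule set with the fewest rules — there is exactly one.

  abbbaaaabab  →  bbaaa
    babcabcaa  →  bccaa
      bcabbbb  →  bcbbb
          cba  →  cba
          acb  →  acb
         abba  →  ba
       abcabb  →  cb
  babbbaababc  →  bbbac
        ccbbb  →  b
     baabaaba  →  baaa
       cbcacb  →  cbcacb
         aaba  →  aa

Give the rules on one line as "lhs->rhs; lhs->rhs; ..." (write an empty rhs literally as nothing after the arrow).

  | abbbaaaabab => bbaaaabab => bbaaaab => bbaaa
  | babcabcaa => bcabcaa => bccaa
  | bcabbbb => bcbbb
  | cba

ab->; ccb->a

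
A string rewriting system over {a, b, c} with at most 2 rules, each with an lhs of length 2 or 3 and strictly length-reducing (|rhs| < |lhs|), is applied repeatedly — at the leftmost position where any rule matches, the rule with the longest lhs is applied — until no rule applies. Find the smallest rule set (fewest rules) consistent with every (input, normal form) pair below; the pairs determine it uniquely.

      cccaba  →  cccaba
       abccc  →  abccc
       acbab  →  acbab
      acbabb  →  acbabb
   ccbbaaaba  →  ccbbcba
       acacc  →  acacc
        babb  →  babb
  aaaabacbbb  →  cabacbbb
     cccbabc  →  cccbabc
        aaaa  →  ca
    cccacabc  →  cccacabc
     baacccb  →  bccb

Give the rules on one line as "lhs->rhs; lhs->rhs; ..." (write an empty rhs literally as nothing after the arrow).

aaa->c; aac->

  | cccaba
  | abccc
  | acbab
  | acbabb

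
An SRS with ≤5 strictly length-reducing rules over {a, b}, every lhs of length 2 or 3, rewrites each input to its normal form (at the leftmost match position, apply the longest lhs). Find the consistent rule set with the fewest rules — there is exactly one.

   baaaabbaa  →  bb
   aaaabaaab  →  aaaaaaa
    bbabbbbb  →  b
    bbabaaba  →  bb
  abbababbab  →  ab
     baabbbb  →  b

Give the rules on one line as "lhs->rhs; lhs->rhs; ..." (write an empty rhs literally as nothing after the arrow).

aab->aa; ba->b; bab->b; bbb->ba

  | baaaabbaa => baaabbaa => baabbaa => babbaa => bbaa => bba => bb
  | aaaabaaab => aaaaaaab => aaaaaaa
  | bbabbbbb => bbbbbb => babbb => bbb => ba => b
  | bbabaaba => bbaaba => bbaba => bba => bb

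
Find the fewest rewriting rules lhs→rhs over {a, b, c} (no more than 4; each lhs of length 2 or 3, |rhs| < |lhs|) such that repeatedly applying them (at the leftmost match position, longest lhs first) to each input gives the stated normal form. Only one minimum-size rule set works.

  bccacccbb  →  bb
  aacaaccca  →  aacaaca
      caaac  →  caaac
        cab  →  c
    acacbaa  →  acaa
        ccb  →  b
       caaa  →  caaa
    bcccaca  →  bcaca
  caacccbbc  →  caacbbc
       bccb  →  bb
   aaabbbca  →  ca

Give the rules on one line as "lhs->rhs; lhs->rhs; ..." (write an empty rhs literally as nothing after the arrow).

ab->; ba->c; cc->

  | bccacccbb => bacccbb => ccccbb => ccbb => bb
  | aacaaccca => aacaaca
  | caaac
  | cab => c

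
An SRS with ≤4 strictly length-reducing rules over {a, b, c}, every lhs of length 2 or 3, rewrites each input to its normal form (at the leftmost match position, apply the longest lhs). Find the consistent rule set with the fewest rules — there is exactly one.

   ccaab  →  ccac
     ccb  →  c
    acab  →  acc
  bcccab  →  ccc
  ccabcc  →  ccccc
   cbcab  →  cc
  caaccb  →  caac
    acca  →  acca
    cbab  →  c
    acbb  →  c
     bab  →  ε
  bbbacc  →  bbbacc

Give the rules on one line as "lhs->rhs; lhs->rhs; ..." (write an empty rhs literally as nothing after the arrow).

ab->c; bc->; cb->

  | ccaab => ccac
  | ccb => c
  | acab => acc
  | bcccab => ccab => ccc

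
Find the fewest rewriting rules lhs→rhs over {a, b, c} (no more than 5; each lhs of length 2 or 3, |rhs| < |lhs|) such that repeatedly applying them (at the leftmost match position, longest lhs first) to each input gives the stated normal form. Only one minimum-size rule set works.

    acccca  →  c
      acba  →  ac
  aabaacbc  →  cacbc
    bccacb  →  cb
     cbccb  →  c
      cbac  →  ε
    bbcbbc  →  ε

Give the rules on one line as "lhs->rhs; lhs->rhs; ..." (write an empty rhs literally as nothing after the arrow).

  | acccca => acca => aa => c
  | acba => ac
  | aabaacbc => cbaacbc => cacbc
  | bccacb => bacb => cb

aa->c; ba->; bb->; cc->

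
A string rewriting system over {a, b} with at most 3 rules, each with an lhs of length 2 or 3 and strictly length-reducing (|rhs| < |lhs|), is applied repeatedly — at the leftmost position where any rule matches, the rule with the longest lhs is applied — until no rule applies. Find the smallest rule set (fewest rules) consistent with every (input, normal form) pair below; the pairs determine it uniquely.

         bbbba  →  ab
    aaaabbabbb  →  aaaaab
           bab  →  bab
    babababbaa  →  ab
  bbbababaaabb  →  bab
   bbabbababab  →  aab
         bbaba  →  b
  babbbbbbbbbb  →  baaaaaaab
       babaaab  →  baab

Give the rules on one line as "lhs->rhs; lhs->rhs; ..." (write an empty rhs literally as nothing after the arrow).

  | bbbba => aaba => ab
  | aaaabbabbb => aaaababbb => aaabbbb => aaaaab
  | bab
  | babababbaa => bbbabbaa => aaabbaa => aaabaa => aaba => ab

aba->b; bb->b; bbb->aa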